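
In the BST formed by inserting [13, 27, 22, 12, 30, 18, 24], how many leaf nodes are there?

Tree built from: [13, 27, 22, 12, 30, 18, 24]
Tree (level-order array): [13, 12, 27, None, None, 22, 30, 18, 24]
Rule: A leaf has 0 children.
Per-node child counts:
  node 13: 2 child(ren)
  node 12: 0 child(ren)
  node 27: 2 child(ren)
  node 22: 2 child(ren)
  node 18: 0 child(ren)
  node 24: 0 child(ren)
  node 30: 0 child(ren)
Matching nodes: [12, 18, 24, 30]
Count of leaf nodes: 4


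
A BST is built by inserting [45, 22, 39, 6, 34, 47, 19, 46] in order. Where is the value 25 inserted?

Starting tree (level order): [45, 22, 47, 6, 39, 46, None, None, 19, 34]
Insertion path: 45 -> 22 -> 39 -> 34
Result: insert 25 as left child of 34
Final tree (level order): [45, 22, 47, 6, 39, 46, None, None, 19, 34, None, None, None, None, None, 25]


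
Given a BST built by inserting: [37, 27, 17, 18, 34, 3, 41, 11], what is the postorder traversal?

Tree insertion order: [37, 27, 17, 18, 34, 3, 41, 11]
Tree (level-order array): [37, 27, 41, 17, 34, None, None, 3, 18, None, None, None, 11]
Postorder traversal: [11, 3, 18, 17, 34, 27, 41, 37]


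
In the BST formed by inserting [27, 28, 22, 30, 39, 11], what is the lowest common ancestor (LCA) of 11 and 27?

Tree insertion order: [27, 28, 22, 30, 39, 11]
Tree (level-order array): [27, 22, 28, 11, None, None, 30, None, None, None, 39]
In a BST, the LCA of p=11, q=27 is the first node v on the
root-to-leaf path with p <= v <= q (go left if both < v, right if both > v).
Walk from root:
  at 27: 11 <= 27 <= 27, this is the LCA
LCA = 27


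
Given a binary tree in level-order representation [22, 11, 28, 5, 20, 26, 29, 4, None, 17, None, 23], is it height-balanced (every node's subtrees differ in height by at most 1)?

Tree (level-order array): [22, 11, 28, 5, 20, 26, 29, 4, None, 17, None, 23]
Definition: a tree is height-balanced if, at every node, |h(left) - h(right)| <= 1 (empty subtree has height -1).
Bottom-up per-node check:
  node 4: h_left=-1, h_right=-1, diff=0 [OK], height=0
  node 5: h_left=0, h_right=-1, diff=1 [OK], height=1
  node 17: h_left=-1, h_right=-1, diff=0 [OK], height=0
  node 20: h_left=0, h_right=-1, diff=1 [OK], height=1
  node 11: h_left=1, h_right=1, diff=0 [OK], height=2
  node 23: h_left=-1, h_right=-1, diff=0 [OK], height=0
  node 26: h_left=0, h_right=-1, diff=1 [OK], height=1
  node 29: h_left=-1, h_right=-1, diff=0 [OK], height=0
  node 28: h_left=1, h_right=0, diff=1 [OK], height=2
  node 22: h_left=2, h_right=2, diff=0 [OK], height=3
All nodes satisfy the balance condition.
Result: Balanced


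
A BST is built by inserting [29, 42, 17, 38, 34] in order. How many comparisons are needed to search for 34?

Search path for 34: 29 -> 42 -> 38 -> 34
Found: True
Comparisons: 4


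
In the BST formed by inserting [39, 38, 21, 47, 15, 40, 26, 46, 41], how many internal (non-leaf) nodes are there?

Tree built from: [39, 38, 21, 47, 15, 40, 26, 46, 41]
Tree (level-order array): [39, 38, 47, 21, None, 40, None, 15, 26, None, 46, None, None, None, None, 41]
Rule: An internal node has at least one child.
Per-node child counts:
  node 39: 2 child(ren)
  node 38: 1 child(ren)
  node 21: 2 child(ren)
  node 15: 0 child(ren)
  node 26: 0 child(ren)
  node 47: 1 child(ren)
  node 40: 1 child(ren)
  node 46: 1 child(ren)
  node 41: 0 child(ren)
Matching nodes: [39, 38, 21, 47, 40, 46]
Count of internal (non-leaf) nodes: 6


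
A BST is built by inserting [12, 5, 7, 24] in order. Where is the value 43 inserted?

Starting tree (level order): [12, 5, 24, None, 7]
Insertion path: 12 -> 24
Result: insert 43 as right child of 24
Final tree (level order): [12, 5, 24, None, 7, None, 43]


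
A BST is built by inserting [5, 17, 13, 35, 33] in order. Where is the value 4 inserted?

Starting tree (level order): [5, None, 17, 13, 35, None, None, 33]
Insertion path: 5
Result: insert 4 as left child of 5
Final tree (level order): [5, 4, 17, None, None, 13, 35, None, None, 33]


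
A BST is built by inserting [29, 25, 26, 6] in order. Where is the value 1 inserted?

Starting tree (level order): [29, 25, None, 6, 26]
Insertion path: 29 -> 25 -> 6
Result: insert 1 as left child of 6
Final tree (level order): [29, 25, None, 6, 26, 1]


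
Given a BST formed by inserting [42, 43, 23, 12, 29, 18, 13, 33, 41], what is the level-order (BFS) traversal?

Tree insertion order: [42, 43, 23, 12, 29, 18, 13, 33, 41]
Tree (level-order array): [42, 23, 43, 12, 29, None, None, None, 18, None, 33, 13, None, None, 41]
BFS from the root, enqueuing left then right child of each popped node:
  queue [42] -> pop 42, enqueue [23, 43], visited so far: [42]
  queue [23, 43] -> pop 23, enqueue [12, 29], visited so far: [42, 23]
  queue [43, 12, 29] -> pop 43, enqueue [none], visited so far: [42, 23, 43]
  queue [12, 29] -> pop 12, enqueue [18], visited so far: [42, 23, 43, 12]
  queue [29, 18] -> pop 29, enqueue [33], visited so far: [42, 23, 43, 12, 29]
  queue [18, 33] -> pop 18, enqueue [13], visited so far: [42, 23, 43, 12, 29, 18]
  queue [33, 13] -> pop 33, enqueue [41], visited so far: [42, 23, 43, 12, 29, 18, 33]
  queue [13, 41] -> pop 13, enqueue [none], visited so far: [42, 23, 43, 12, 29, 18, 33, 13]
  queue [41] -> pop 41, enqueue [none], visited so far: [42, 23, 43, 12, 29, 18, 33, 13, 41]
Result: [42, 23, 43, 12, 29, 18, 33, 13, 41]


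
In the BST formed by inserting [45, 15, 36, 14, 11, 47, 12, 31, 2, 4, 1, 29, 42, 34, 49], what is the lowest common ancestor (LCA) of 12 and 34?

Tree insertion order: [45, 15, 36, 14, 11, 47, 12, 31, 2, 4, 1, 29, 42, 34, 49]
Tree (level-order array): [45, 15, 47, 14, 36, None, 49, 11, None, 31, 42, None, None, 2, 12, 29, 34, None, None, 1, 4]
In a BST, the LCA of p=12, q=34 is the first node v on the
root-to-leaf path with p <= v <= q (go left if both < v, right if both > v).
Walk from root:
  at 45: both 12 and 34 < 45, go left
  at 15: 12 <= 15 <= 34, this is the LCA
LCA = 15


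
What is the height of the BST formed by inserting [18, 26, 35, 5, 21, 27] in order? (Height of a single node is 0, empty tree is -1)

Insertion order: [18, 26, 35, 5, 21, 27]
Tree (level-order array): [18, 5, 26, None, None, 21, 35, None, None, 27]
Compute height bottom-up (empty subtree = -1):
  height(5) = 1 + max(-1, -1) = 0
  height(21) = 1 + max(-1, -1) = 0
  height(27) = 1 + max(-1, -1) = 0
  height(35) = 1 + max(0, -1) = 1
  height(26) = 1 + max(0, 1) = 2
  height(18) = 1 + max(0, 2) = 3
Height = 3


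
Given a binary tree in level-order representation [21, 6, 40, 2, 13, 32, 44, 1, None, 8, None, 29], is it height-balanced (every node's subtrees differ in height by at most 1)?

Tree (level-order array): [21, 6, 40, 2, 13, 32, 44, 1, None, 8, None, 29]
Definition: a tree is height-balanced if, at every node, |h(left) - h(right)| <= 1 (empty subtree has height -1).
Bottom-up per-node check:
  node 1: h_left=-1, h_right=-1, diff=0 [OK], height=0
  node 2: h_left=0, h_right=-1, diff=1 [OK], height=1
  node 8: h_left=-1, h_right=-1, diff=0 [OK], height=0
  node 13: h_left=0, h_right=-1, diff=1 [OK], height=1
  node 6: h_left=1, h_right=1, diff=0 [OK], height=2
  node 29: h_left=-1, h_right=-1, diff=0 [OK], height=0
  node 32: h_left=0, h_right=-1, diff=1 [OK], height=1
  node 44: h_left=-1, h_right=-1, diff=0 [OK], height=0
  node 40: h_left=1, h_right=0, diff=1 [OK], height=2
  node 21: h_left=2, h_right=2, diff=0 [OK], height=3
All nodes satisfy the balance condition.
Result: Balanced


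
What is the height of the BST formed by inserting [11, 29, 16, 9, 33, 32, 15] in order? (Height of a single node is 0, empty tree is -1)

Insertion order: [11, 29, 16, 9, 33, 32, 15]
Tree (level-order array): [11, 9, 29, None, None, 16, 33, 15, None, 32]
Compute height bottom-up (empty subtree = -1):
  height(9) = 1 + max(-1, -1) = 0
  height(15) = 1 + max(-1, -1) = 0
  height(16) = 1 + max(0, -1) = 1
  height(32) = 1 + max(-1, -1) = 0
  height(33) = 1 + max(0, -1) = 1
  height(29) = 1 + max(1, 1) = 2
  height(11) = 1 + max(0, 2) = 3
Height = 3


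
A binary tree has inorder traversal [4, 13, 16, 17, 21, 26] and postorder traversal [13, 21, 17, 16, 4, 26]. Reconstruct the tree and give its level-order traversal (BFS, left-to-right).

Inorder:   [4, 13, 16, 17, 21, 26]
Postorder: [13, 21, 17, 16, 4, 26]
Algorithm: postorder visits root last, so walk postorder right-to-left;
each value is the root of the current inorder slice — split it at that
value, recurse on the right subtree first, then the left.
Recursive splits:
  root=26; inorder splits into left=[4, 13, 16, 17, 21], right=[]
  root=4; inorder splits into left=[], right=[13, 16, 17, 21]
  root=16; inorder splits into left=[13], right=[17, 21]
  root=17; inorder splits into left=[], right=[21]
  root=21; inorder splits into left=[], right=[]
  root=13; inorder splits into left=[], right=[]
Reconstructed level-order: [26, 4, 16, 13, 17, 21]


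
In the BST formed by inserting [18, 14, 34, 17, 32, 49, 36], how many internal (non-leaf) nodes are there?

Tree built from: [18, 14, 34, 17, 32, 49, 36]
Tree (level-order array): [18, 14, 34, None, 17, 32, 49, None, None, None, None, 36]
Rule: An internal node has at least one child.
Per-node child counts:
  node 18: 2 child(ren)
  node 14: 1 child(ren)
  node 17: 0 child(ren)
  node 34: 2 child(ren)
  node 32: 0 child(ren)
  node 49: 1 child(ren)
  node 36: 0 child(ren)
Matching nodes: [18, 14, 34, 49]
Count of internal (non-leaf) nodes: 4


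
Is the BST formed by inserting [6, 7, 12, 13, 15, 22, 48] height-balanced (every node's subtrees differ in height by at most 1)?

Tree (level-order array): [6, None, 7, None, 12, None, 13, None, 15, None, 22, None, 48]
Definition: a tree is height-balanced if, at every node, |h(left) - h(right)| <= 1 (empty subtree has height -1).
Bottom-up per-node check:
  node 48: h_left=-1, h_right=-1, diff=0 [OK], height=0
  node 22: h_left=-1, h_right=0, diff=1 [OK], height=1
  node 15: h_left=-1, h_right=1, diff=2 [FAIL (|-1-1|=2 > 1)], height=2
  node 13: h_left=-1, h_right=2, diff=3 [FAIL (|-1-2|=3 > 1)], height=3
  node 12: h_left=-1, h_right=3, diff=4 [FAIL (|-1-3|=4 > 1)], height=4
  node 7: h_left=-1, h_right=4, diff=5 [FAIL (|-1-4|=5 > 1)], height=5
  node 6: h_left=-1, h_right=5, diff=6 [FAIL (|-1-5|=6 > 1)], height=6
Node 15 violates the condition: |-1 - 1| = 2 > 1.
Result: Not balanced


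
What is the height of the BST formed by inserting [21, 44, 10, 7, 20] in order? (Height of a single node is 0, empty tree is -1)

Insertion order: [21, 44, 10, 7, 20]
Tree (level-order array): [21, 10, 44, 7, 20]
Compute height bottom-up (empty subtree = -1):
  height(7) = 1 + max(-1, -1) = 0
  height(20) = 1 + max(-1, -1) = 0
  height(10) = 1 + max(0, 0) = 1
  height(44) = 1 + max(-1, -1) = 0
  height(21) = 1 + max(1, 0) = 2
Height = 2


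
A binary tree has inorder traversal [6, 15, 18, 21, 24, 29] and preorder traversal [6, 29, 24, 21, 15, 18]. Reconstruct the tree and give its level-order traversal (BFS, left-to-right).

Inorder:  [6, 15, 18, 21, 24, 29]
Preorder: [6, 29, 24, 21, 15, 18]
Algorithm: preorder visits root first, so consume preorder in order;
for each root, split the current inorder slice at that value into
left-subtree inorder and right-subtree inorder, then recurse.
Recursive splits:
  root=6; inorder splits into left=[], right=[15, 18, 21, 24, 29]
  root=29; inorder splits into left=[15, 18, 21, 24], right=[]
  root=24; inorder splits into left=[15, 18, 21], right=[]
  root=21; inorder splits into left=[15, 18], right=[]
  root=15; inorder splits into left=[], right=[18]
  root=18; inorder splits into left=[], right=[]
Reconstructed level-order: [6, 29, 24, 21, 15, 18]


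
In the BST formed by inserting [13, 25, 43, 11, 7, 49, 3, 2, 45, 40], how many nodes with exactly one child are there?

Tree built from: [13, 25, 43, 11, 7, 49, 3, 2, 45, 40]
Tree (level-order array): [13, 11, 25, 7, None, None, 43, 3, None, 40, 49, 2, None, None, None, 45]
Rule: These are nodes with exactly 1 non-null child.
Per-node child counts:
  node 13: 2 child(ren)
  node 11: 1 child(ren)
  node 7: 1 child(ren)
  node 3: 1 child(ren)
  node 2: 0 child(ren)
  node 25: 1 child(ren)
  node 43: 2 child(ren)
  node 40: 0 child(ren)
  node 49: 1 child(ren)
  node 45: 0 child(ren)
Matching nodes: [11, 7, 3, 25, 49]
Count of nodes with exactly one child: 5


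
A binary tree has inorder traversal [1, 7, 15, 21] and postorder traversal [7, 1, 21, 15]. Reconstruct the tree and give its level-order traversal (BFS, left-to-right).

Inorder:   [1, 7, 15, 21]
Postorder: [7, 1, 21, 15]
Algorithm: postorder visits root last, so walk postorder right-to-left;
each value is the root of the current inorder slice — split it at that
value, recurse on the right subtree first, then the left.
Recursive splits:
  root=15; inorder splits into left=[1, 7], right=[21]
  root=21; inorder splits into left=[], right=[]
  root=1; inorder splits into left=[], right=[7]
  root=7; inorder splits into left=[], right=[]
Reconstructed level-order: [15, 1, 21, 7]


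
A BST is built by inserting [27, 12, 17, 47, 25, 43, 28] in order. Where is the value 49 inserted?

Starting tree (level order): [27, 12, 47, None, 17, 43, None, None, 25, 28]
Insertion path: 27 -> 47
Result: insert 49 as right child of 47
Final tree (level order): [27, 12, 47, None, 17, 43, 49, None, 25, 28]


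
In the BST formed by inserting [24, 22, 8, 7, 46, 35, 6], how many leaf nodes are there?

Tree built from: [24, 22, 8, 7, 46, 35, 6]
Tree (level-order array): [24, 22, 46, 8, None, 35, None, 7, None, None, None, 6]
Rule: A leaf has 0 children.
Per-node child counts:
  node 24: 2 child(ren)
  node 22: 1 child(ren)
  node 8: 1 child(ren)
  node 7: 1 child(ren)
  node 6: 0 child(ren)
  node 46: 1 child(ren)
  node 35: 0 child(ren)
Matching nodes: [6, 35]
Count of leaf nodes: 2


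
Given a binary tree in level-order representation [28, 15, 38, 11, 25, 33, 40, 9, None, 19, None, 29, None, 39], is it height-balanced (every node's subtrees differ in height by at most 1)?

Tree (level-order array): [28, 15, 38, 11, 25, 33, 40, 9, None, 19, None, 29, None, 39]
Definition: a tree is height-balanced if, at every node, |h(left) - h(right)| <= 1 (empty subtree has height -1).
Bottom-up per-node check:
  node 9: h_left=-1, h_right=-1, diff=0 [OK], height=0
  node 11: h_left=0, h_right=-1, diff=1 [OK], height=1
  node 19: h_left=-1, h_right=-1, diff=0 [OK], height=0
  node 25: h_left=0, h_right=-1, diff=1 [OK], height=1
  node 15: h_left=1, h_right=1, diff=0 [OK], height=2
  node 29: h_left=-1, h_right=-1, diff=0 [OK], height=0
  node 33: h_left=0, h_right=-1, diff=1 [OK], height=1
  node 39: h_left=-1, h_right=-1, diff=0 [OK], height=0
  node 40: h_left=0, h_right=-1, diff=1 [OK], height=1
  node 38: h_left=1, h_right=1, diff=0 [OK], height=2
  node 28: h_left=2, h_right=2, diff=0 [OK], height=3
All nodes satisfy the balance condition.
Result: Balanced


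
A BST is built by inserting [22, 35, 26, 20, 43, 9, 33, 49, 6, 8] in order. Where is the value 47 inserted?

Starting tree (level order): [22, 20, 35, 9, None, 26, 43, 6, None, None, 33, None, 49, None, 8]
Insertion path: 22 -> 35 -> 43 -> 49
Result: insert 47 as left child of 49
Final tree (level order): [22, 20, 35, 9, None, 26, 43, 6, None, None, 33, None, 49, None, 8, None, None, 47]


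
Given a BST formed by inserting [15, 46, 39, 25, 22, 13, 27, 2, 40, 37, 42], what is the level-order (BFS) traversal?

Tree insertion order: [15, 46, 39, 25, 22, 13, 27, 2, 40, 37, 42]
Tree (level-order array): [15, 13, 46, 2, None, 39, None, None, None, 25, 40, 22, 27, None, 42, None, None, None, 37]
BFS from the root, enqueuing left then right child of each popped node:
  queue [15] -> pop 15, enqueue [13, 46], visited so far: [15]
  queue [13, 46] -> pop 13, enqueue [2], visited so far: [15, 13]
  queue [46, 2] -> pop 46, enqueue [39], visited so far: [15, 13, 46]
  queue [2, 39] -> pop 2, enqueue [none], visited so far: [15, 13, 46, 2]
  queue [39] -> pop 39, enqueue [25, 40], visited so far: [15, 13, 46, 2, 39]
  queue [25, 40] -> pop 25, enqueue [22, 27], visited so far: [15, 13, 46, 2, 39, 25]
  queue [40, 22, 27] -> pop 40, enqueue [42], visited so far: [15, 13, 46, 2, 39, 25, 40]
  queue [22, 27, 42] -> pop 22, enqueue [none], visited so far: [15, 13, 46, 2, 39, 25, 40, 22]
  queue [27, 42] -> pop 27, enqueue [37], visited so far: [15, 13, 46, 2, 39, 25, 40, 22, 27]
  queue [42, 37] -> pop 42, enqueue [none], visited so far: [15, 13, 46, 2, 39, 25, 40, 22, 27, 42]
  queue [37] -> pop 37, enqueue [none], visited so far: [15, 13, 46, 2, 39, 25, 40, 22, 27, 42, 37]
Result: [15, 13, 46, 2, 39, 25, 40, 22, 27, 42, 37]


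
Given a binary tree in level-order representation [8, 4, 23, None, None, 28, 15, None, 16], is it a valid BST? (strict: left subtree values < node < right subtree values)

Level-order array: [8, 4, 23, None, None, 28, 15, None, 16]
Validate using subtree bounds (lo, hi): at each node, require lo < value < hi,
then recurse left with hi=value and right with lo=value.
Preorder trace (stopping at first violation):
  at node 8 with bounds (-inf, +inf): OK
  at node 4 with bounds (-inf, 8): OK
  at node 23 with bounds (8, +inf): OK
  at node 28 with bounds (8, 23): VIOLATION
Node 28 violates its bound: not (8 < 28 < 23).
Result: Not a valid BST


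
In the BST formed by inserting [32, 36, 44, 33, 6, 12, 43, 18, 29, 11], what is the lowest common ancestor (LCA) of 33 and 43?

Tree insertion order: [32, 36, 44, 33, 6, 12, 43, 18, 29, 11]
Tree (level-order array): [32, 6, 36, None, 12, 33, 44, 11, 18, None, None, 43, None, None, None, None, 29]
In a BST, the LCA of p=33, q=43 is the first node v on the
root-to-leaf path with p <= v <= q (go left if both < v, right if both > v).
Walk from root:
  at 32: both 33 and 43 > 32, go right
  at 36: 33 <= 36 <= 43, this is the LCA
LCA = 36


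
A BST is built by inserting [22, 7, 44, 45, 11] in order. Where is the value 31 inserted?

Starting tree (level order): [22, 7, 44, None, 11, None, 45]
Insertion path: 22 -> 44
Result: insert 31 as left child of 44
Final tree (level order): [22, 7, 44, None, 11, 31, 45]


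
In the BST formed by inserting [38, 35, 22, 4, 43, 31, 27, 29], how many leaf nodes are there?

Tree built from: [38, 35, 22, 4, 43, 31, 27, 29]
Tree (level-order array): [38, 35, 43, 22, None, None, None, 4, 31, None, None, 27, None, None, 29]
Rule: A leaf has 0 children.
Per-node child counts:
  node 38: 2 child(ren)
  node 35: 1 child(ren)
  node 22: 2 child(ren)
  node 4: 0 child(ren)
  node 31: 1 child(ren)
  node 27: 1 child(ren)
  node 29: 0 child(ren)
  node 43: 0 child(ren)
Matching nodes: [4, 29, 43]
Count of leaf nodes: 3


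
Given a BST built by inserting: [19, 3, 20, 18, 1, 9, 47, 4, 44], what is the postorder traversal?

Tree insertion order: [19, 3, 20, 18, 1, 9, 47, 4, 44]
Tree (level-order array): [19, 3, 20, 1, 18, None, 47, None, None, 9, None, 44, None, 4]
Postorder traversal: [1, 4, 9, 18, 3, 44, 47, 20, 19]


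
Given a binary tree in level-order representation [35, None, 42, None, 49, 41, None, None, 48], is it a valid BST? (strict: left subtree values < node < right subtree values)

Level-order array: [35, None, 42, None, 49, 41, None, None, 48]
Validate using subtree bounds (lo, hi): at each node, require lo < value < hi,
then recurse left with hi=value and right with lo=value.
Preorder trace (stopping at first violation):
  at node 35 with bounds (-inf, +inf): OK
  at node 42 with bounds (35, +inf): OK
  at node 49 with bounds (42, +inf): OK
  at node 41 with bounds (42, 49): VIOLATION
Node 41 violates its bound: not (42 < 41 < 49).
Result: Not a valid BST


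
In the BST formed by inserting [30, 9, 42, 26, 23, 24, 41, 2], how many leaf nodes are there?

Tree built from: [30, 9, 42, 26, 23, 24, 41, 2]
Tree (level-order array): [30, 9, 42, 2, 26, 41, None, None, None, 23, None, None, None, None, 24]
Rule: A leaf has 0 children.
Per-node child counts:
  node 30: 2 child(ren)
  node 9: 2 child(ren)
  node 2: 0 child(ren)
  node 26: 1 child(ren)
  node 23: 1 child(ren)
  node 24: 0 child(ren)
  node 42: 1 child(ren)
  node 41: 0 child(ren)
Matching nodes: [2, 24, 41]
Count of leaf nodes: 3


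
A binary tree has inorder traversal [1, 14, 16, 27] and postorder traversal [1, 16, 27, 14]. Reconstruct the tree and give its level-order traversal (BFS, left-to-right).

Inorder:   [1, 14, 16, 27]
Postorder: [1, 16, 27, 14]
Algorithm: postorder visits root last, so walk postorder right-to-left;
each value is the root of the current inorder slice — split it at that
value, recurse on the right subtree first, then the left.
Recursive splits:
  root=14; inorder splits into left=[1], right=[16, 27]
  root=27; inorder splits into left=[16], right=[]
  root=16; inorder splits into left=[], right=[]
  root=1; inorder splits into left=[], right=[]
Reconstructed level-order: [14, 1, 27, 16]


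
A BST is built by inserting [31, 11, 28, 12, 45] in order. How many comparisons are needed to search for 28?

Search path for 28: 31 -> 11 -> 28
Found: True
Comparisons: 3


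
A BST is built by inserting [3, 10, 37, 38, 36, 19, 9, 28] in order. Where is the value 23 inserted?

Starting tree (level order): [3, None, 10, 9, 37, None, None, 36, 38, 19, None, None, None, None, 28]
Insertion path: 3 -> 10 -> 37 -> 36 -> 19 -> 28
Result: insert 23 as left child of 28
Final tree (level order): [3, None, 10, 9, 37, None, None, 36, 38, 19, None, None, None, None, 28, 23]


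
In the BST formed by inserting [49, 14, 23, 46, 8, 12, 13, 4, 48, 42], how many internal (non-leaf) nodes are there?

Tree built from: [49, 14, 23, 46, 8, 12, 13, 4, 48, 42]
Tree (level-order array): [49, 14, None, 8, 23, 4, 12, None, 46, None, None, None, 13, 42, 48]
Rule: An internal node has at least one child.
Per-node child counts:
  node 49: 1 child(ren)
  node 14: 2 child(ren)
  node 8: 2 child(ren)
  node 4: 0 child(ren)
  node 12: 1 child(ren)
  node 13: 0 child(ren)
  node 23: 1 child(ren)
  node 46: 2 child(ren)
  node 42: 0 child(ren)
  node 48: 0 child(ren)
Matching nodes: [49, 14, 8, 12, 23, 46]
Count of internal (non-leaf) nodes: 6


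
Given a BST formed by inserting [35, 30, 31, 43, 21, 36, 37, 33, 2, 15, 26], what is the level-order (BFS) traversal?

Tree insertion order: [35, 30, 31, 43, 21, 36, 37, 33, 2, 15, 26]
Tree (level-order array): [35, 30, 43, 21, 31, 36, None, 2, 26, None, 33, None, 37, None, 15]
BFS from the root, enqueuing left then right child of each popped node:
  queue [35] -> pop 35, enqueue [30, 43], visited so far: [35]
  queue [30, 43] -> pop 30, enqueue [21, 31], visited so far: [35, 30]
  queue [43, 21, 31] -> pop 43, enqueue [36], visited so far: [35, 30, 43]
  queue [21, 31, 36] -> pop 21, enqueue [2, 26], visited so far: [35, 30, 43, 21]
  queue [31, 36, 2, 26] -> pop 31, enqueue [33], visited so far: [35, 30, 43, 21, 31]
  queue [36, 2, 26, 33] -> pop 36, enqueue [37], visited so far: [35, 30, 43, 21, 31, 36]
  queue [2, 26, 33, 37] -> pop 2, enqueue [15], visited so far: [35, 30, 43, 21, 31, 36, 2]
  queue [26, 33, 37, 15] -> pop 26, enqueue [none], visited so far: [35, 30, 43, 21, 31, 36, 2, 26]
  queue [33, 37, 15] -> pop 33, enqueue [none], visited so far: [35, 30, 43, 21, 31, 36, 2, 26, 33]
  queue [37, 15] -> pop 37, enqueue [none], visited so far: [35, 30, 43, 21, 31, 36, 2, 26, 33, 37]
  queue [15] -> pop 15, enqueue [none], visited so far: [35, 30, 43, 21, 31, 36, 2, 26, 33, 37, 15]
Result: [35, 30, 43, 21, 31, 36, 2, 26, 33, 37, 15]


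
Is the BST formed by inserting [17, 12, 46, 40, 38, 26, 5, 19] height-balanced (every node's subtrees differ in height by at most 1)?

Tree (level-order array): [17, 12, 46, 5, None, 40, None, None, None, 38, None, 26, None, 19]
Definition: a tree is height-balanced if, at every node, |h(left) - h(right)| <= 1 (empty subtree has height -1).
Bottom-up per-node check:
  node 5: h_left=-1, h_right=-1, diff=0 [OK], height=0
  node 12: h_left=0, h_right=-1, diff=1 [OK], height=1
  node 19: h_left=-1, h_right=-1, diff=0 [OK], height=0
  node 26: h_left=0, h_right=-1, diff=1 [OK], height=1
  node 38: h_left=1, h_right=-1, diff=2 [FAIL (|1--1|=2 > 1)], height=2
  node 40: h_left=2, h_right=-1, diff=3 [FAIL (|2--1|=3 > 1)], height=3
  node 46: h_left=3, h_right=-1, diff=4 [FAIL (|3--1|=4 > 1)], height=4
  node 17: h_left=1, h_right=4, diff=3 [FAIL (|1-4|=3 > 1)], height=5
Node 38 violates the condition: |1 - -1| = 2 > 1.
Result: Not balanced


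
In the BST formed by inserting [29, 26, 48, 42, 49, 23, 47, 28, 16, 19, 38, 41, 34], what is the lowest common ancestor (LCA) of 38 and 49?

Tree insertion order: [29, 26, 48, 42, 49, 23, 47, 28, 16, 19, 38, 41, 34]
Tree (level-order array): [29, 26, 48, 23, 28, 42, 49, 16, None, None, None, 38, 47, None, None, None, 19, 34, 41]
In a BST, the LCA of p=38, q=49 is the first node v on the
root-to-leaf path with p <= v <= q (go left if both < v, right if both > v).
Walk from root:
  at 29: both 38 and 49 > 29, go right
  at 48: 38 <= 48 <= 49, this is the LCA
LCA = 48


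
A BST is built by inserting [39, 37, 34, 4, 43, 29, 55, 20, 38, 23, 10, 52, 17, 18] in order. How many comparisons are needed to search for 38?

Search path for 38: 39 -> 37 -> 38
Found: True
Comparisons: 3


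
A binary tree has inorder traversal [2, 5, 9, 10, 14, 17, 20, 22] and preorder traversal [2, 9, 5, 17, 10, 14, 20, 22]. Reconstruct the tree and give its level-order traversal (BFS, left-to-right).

Inorder:  [2, 5, 9, 10, 14, 17, 20, 22]
Preorder: [2, 9, 5, 17, 10, 14, 20, 22]
Algorithm: preorder visits root first, so consume preorder in order;
for each root, split the current inorder slice at that value into
left-subtree inorder and right-subtree inorder, then recurse.
Recursive splits:
  root=2; inorder splits into left=[], right=[5, 9, 10, 14, 17, 20, 22]
  root=9; inorder splits into left=[5], right=[10, 14, 17, 20, 22]
  root=5; inorder splits into left=[], right=[]
  root=17; inorder splits into left=[10, 14], right=[20, 22]
  root=10; inorder splits into left=[], right=[14]
  root=14; inorder splits into left=[], right=[]
  root=20; inorder splits into left=[], right=[22]
  root=22; inorder splits into left=[], right=[]
Reconstructed level-order: [2, 9, 5, 17, 10, 20, 14, 22]


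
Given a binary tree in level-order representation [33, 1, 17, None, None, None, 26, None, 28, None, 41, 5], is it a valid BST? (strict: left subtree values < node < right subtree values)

Level-order array: [33, 1, 17, None, None, None, 26, None, 28, None, 41, 5]
Validate using subtree bounds (lo, hi): at each node, require lo < value < hi,
then recurse left with hi=value and right with lo=value.
Preorder trace (stopping at first violation):
  at node 33 with bounds (-inf, +inf): OK
  at node 1 with bounds (-inf, 33): OK
  at node 17 with bounds (33, +inf): VIOLATION
Node 17 violates its bound: not (33 < 17 < +inf).
Result: Not a valid BST


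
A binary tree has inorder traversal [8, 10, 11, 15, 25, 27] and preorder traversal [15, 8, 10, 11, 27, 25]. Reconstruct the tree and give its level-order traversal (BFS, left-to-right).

Inorder:  [8, 10, 11, 15, 25, 27]
Preorder: [15, 8, 10, 11, 27, 25]
Algorithm: preorder visits root first, so consume preorder in order;
for each root, split the current inorder slice at that value into
left-subtree inorder and right-subtree inorder, then recurse.
Recursive splits:
  root=15; inorder splits into left=[8, 10, 11], right=[25, 27]
  root=8; inorder splits into left=[], right=[10, 11]
  root=10; inorder splits into left=[], right=[11]
  root=11; inorder splits into left=[], right=[]
  root=27; inorder splits into left=[25], right=[]
  root=25; inorder splits into left=[], right=[]
Reconstructed level-order: [15, 8, 27, 10, 25, 11]


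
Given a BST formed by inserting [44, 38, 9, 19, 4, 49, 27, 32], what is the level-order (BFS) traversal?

Tree insertion order: [44, 38, 9, 19, 4, 49, 27, 32]
Tree (level-order array): [44, 38, 49, 9, None, None, None, 4, 19, None, None, None, 27, None, 32]
BFS from the root, enqueuing left then right child of each popped node:
  queue [44] -> pop 44, enqueue [38, 49], visited so far: [44]
  queue [38, 49] -> pop 38, enqueue [9], visited so far: [44, 38]
  queue [49, 9] -> pop 49, enqueue [none], visited so far: [44, 38, 49]
  queue [9] -> pop 9, enqueue [4, 19], visited so far: [44, 38, 49, 9]
  queue [4, 19] -> pop 4, enqueue [none], visited so far: [44, 38, 49, 9, 4]
  queue [19] -> pop 19, enqueue [27], visited so far: [44, 38, 49, 9, 4, 19]
  queue [27] -> pop 27, enqueue [32], visited so far: [44, 38, 49, 9, 4, 19, 27]
  queue [32] -> pop 32, enqueue [none], visited so far: [44, 38, 49, 9, 4, 19, 27, 32]
Result: [44, 38, 49, 9, 4, 19, 27, 32]


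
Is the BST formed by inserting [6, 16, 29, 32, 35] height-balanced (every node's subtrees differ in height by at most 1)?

Tree (level-order array): [6, None, 16, None, 29, None, 32, None, 35]
Definition: a tree is height-balanced if, at every node, |h(left) - h(right)| <= 1 (empty subtree has height -1).
Bottom-up per-node check:
  node 35: h_left=-1, h_right=-1, diff=0 [OK], height=0
  node 32: h_left=-1, h_right=0, diff=1 [OK], height=1
  node 29: h_left=-1, h_right=1, diff=2 [FAIL (|-1-1|=2 > 1)], height=2
  node 16: h_left=-1, h_right=2, diff=3 [FAIL (|-1-2|=3 > 1)], height=3
  node 6: h_left=-1, h_right=3, diff=4 [FAIL (|-1-3|=4 > 1)], height=4
Node 29 violates the condition: |-1 - 1| = 2 > 1.
Result: Not balanced


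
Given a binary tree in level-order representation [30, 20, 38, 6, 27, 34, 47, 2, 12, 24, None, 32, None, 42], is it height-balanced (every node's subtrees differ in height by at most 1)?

Tree (level-order array): [30, 20, 38, 6, 27, 34, 47, 2, 12, 24, None, 32, None, 42]
Definition: a tree is height-balanced if, at every node, |h(left) - h(right)| <= 1 (empty subtree has height -1).
Bottom-up per-node check:
  node 2: h_left=-1, h_right=-1, diff=0 [OK], height=0
  node 12: h_left=-1, h_right=-1, diff=0 [OK], height=0
  node 6: h_left=0, h_right=0, diff=0 [OK], height=1
  node 24: h_left=-1, h_right=-1, diff=0 [OK], height=0
  node 27: h_left=0, h_right=-1, diff=1 [OK], height=1
  node 20: h_left=1, h_right=1, diff=0 [OK], height=2
  node 32: h_left=-1, h_right=-1, diff=0 [OK], height=0
  node 34: h_left=0, h_right=-1, diff=1 [OK], height=1
  node 42: h_left=-1, h_right=-1, diff=0 [OK], height=0
  node 47: h_left=0, h_right=-1, diff=1 [OK], height=1
  node 38: h_left=1, h_right=1, diff=0 [OK], height=2
  node 30: h_left=2, h_right=2, diff=0 [OK], height=3
All nodes satisfy the balance condition.
Result: Balanced


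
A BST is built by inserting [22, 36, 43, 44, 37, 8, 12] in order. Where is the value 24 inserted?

Starting tree (level order): [22, 8, 36, None, 12, None, 43, None, None, 37, 44]
Insertion path: 22 -> 36
Result: insert 24 as left child of 36
Final tree (level order): [22, 8, 36, None, 12, 24, 43, None, None, None, None, 37, 44]


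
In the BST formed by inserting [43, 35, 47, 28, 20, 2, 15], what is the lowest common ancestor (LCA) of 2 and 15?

Tree insertion order: [43, 35, 47, 28, 20, 2, 15]
Tree (level-order array): [43, 35, 47, 28, None, None, None, 20, None, 2, None, None, 15]
In a BST, the LCA of p=2, q=15 is the first node v on the
root-to-leaf path with p <= v <= q (go left if both < v, right if both > v).
Walk from root:
  at 43: both 2 and 15 < 43, go left
  at 35: both 2 and 15 < 35, go left
  at 28: both 2 and 15 < 28, go left
  at 20: both 2 and 15 < 20, go left
  at 2: 2 <= 2 <= 15, this is the LCA
LCA = 2


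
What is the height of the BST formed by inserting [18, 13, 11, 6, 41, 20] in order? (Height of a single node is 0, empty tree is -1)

Insertion order: [18, 13, 11, 6, 41, 20]
Tree (level-order array): [18, 13, 41, 11, None, 20, None, 6]
Compute height bottom-up (empty subtree = -1):
  height(6) = 1 + max(-1, -1) = 0
  height(11) = 1 + max(0, -1) = 1
  height(13) = 1 + max(1, -1) = 2
  height(20) = 1 + max(-1, -1) = 0
  height(41) = 1 + max(0, -1) = 1
  height(18) = 1 + max(2, 1) = 3
Height = 3


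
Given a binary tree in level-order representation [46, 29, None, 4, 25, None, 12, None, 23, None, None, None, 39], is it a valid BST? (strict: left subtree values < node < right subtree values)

Level-order array: [46, 29, None, 4, 25, None, 12, None, 23, None, None, None, 39]
Validate using subtree bounds (lo, hi): at each node, require lo < value < hi,
then recurse left with hi=value and right with lo=value.
Preorder trace (stopping at first violation):
  at node 46 with bounds (-inf, +inf): OK
  at node 29 with bounds (-inf, 46): OK
  at node 4 with bounds (-inf, 29): OK
  at node 12 with bounds (4, 29): OK
  at node 25 with bounds (29, 46): VIOLATION
Node 25 violates its bound: not (29 < 25 < 46).
Result: Not a valid BST


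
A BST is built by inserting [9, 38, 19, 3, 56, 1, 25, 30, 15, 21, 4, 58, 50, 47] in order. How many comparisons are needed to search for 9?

Search path for 9: 9
Found: True
Comparisons: 1


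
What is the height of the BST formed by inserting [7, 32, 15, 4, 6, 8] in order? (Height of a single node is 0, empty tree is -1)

Insertion order: [7, 32, 15, 4, 6, 8]
Tree (level-order array): [7, 4, 32, None, 6, 15, None, None, None, 8]
Compute height bottom-up (empty subtree = -1):
  height(6) = 1 + max(-1, -1) = 0
  height(4) = 1 + max(-1, 0) = 1
  height(8) = 1 + max(-1, -1) = 0
  height(15) = 1 + max(0, -1) = 1
  height(32) = 1 + max(1, -1) = 2
  height(7) = 1 + max(1, 2) = 3
Height = 3


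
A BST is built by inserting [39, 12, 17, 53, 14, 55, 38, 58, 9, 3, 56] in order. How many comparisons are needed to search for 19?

Search path for 19: 39 -> 12 -> 17 -> 38
Found: False
Comparisons: 4


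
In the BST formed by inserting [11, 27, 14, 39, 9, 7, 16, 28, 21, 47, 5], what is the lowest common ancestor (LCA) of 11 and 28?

Tree insertion order: [11, 27, 14, 39, 9, 7, 16, 28, 21, 47, 5]
Tree (level-order array): [11, 9, 27, 7, None, 14, 39, 5, None, None, 16, 28, 47, None, None, None, 21]
In a BST, the LCA of p=11, q=28 is the first node v on the
root-to-leaf path with p <= v <= q (go left if both < v, right if both > v).
Walk from root:
  at 11: 11 <= 11 <= 28, this is the LCA
LCA = 11


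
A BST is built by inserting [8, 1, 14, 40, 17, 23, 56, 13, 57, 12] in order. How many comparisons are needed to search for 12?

Search path for 12: 8 -> 14 -> 13 -> 12
Found: True
Comparisons: 4


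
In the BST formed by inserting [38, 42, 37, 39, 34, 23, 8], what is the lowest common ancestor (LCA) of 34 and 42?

Tree insertion order: [38, 42, 37, 39, 34, 23, 8]
Tree (level-order array): [38, 37, 42, 34, None, 39, None, 23, None, None, None, 8]
In a BST, the LCA of p=34, q=42 is the first node v on the
root-to-leaf path with p <= v <= q (go left if both < v, right if both > v).
Walk from root:
  at 38: 34 <= 38 <= 42, this is the LCA
LCA = 38


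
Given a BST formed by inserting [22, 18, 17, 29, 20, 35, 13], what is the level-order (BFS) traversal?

Tree insertion order: [22, 18, 17, 29, 20, 35, 13]
Tree (level-order array): [22, 18, 29, 17, 20, None, 35, 13]
BFS from the root, enqueuing left then right child of each popped node:
  queue [22] -> pop 22, enqueue [18, 29], visited so far: [22]
  queue [18, 29] -> pop 18, enqueue [17, 20], visited so far: [22, 18]
  queue [29, 17, 20] -> pop 29, enqueue [35], visited so far: [22, 18, 29]
  queue [17, 20, 35] -> pop 17, enqueue [13], visited so far: [22, 18, 29, 17]
  queue [20, 35, 13] -> pop 20, enqueue [none], visited so far: [22, 18, 29, 17, 20]
  queue [35, 13] -> pop 35, enqueue [none], visited so far: [22, 18, 29, 17, 20, 35]
  queue [13] -> pop 13, enqueue [none], visited so far: [22, 18, 29, 17, 20, 35, 13]
Result: [22, 18, 29, 17, 20, 35, 13]


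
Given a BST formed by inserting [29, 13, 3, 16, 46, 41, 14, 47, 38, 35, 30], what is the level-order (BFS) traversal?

Tree insertion order: [29, 13, 3, 16, 46, 41, 14, 47, 38, 35, 30]
Tree (level-order array): [29, 13, 46, 3, 16, 41, 47, None, None, 14, None, 38, None, None, None, None, None, 35, None, 30]
BFS from the root, enqueuing left then right child of each popped node:
  queue [29] -> pop 29, enqueue [13, 46], visited so far: [29]
  queue [13, 46] -> pop 13, enqueue [3, 16], visited so far: [29, 13]
  queue [46, 3, 16] -> pop 46, enqueue [41, 47], visited so far: [29, 13, 46]
  queue [3, 16, 41, 47] -> pop 3, enqueue [none], visited so far: [29, 13, 46, 3]
  queue [16, 41, 47] -> pop 16, enqueue [14], visited so far: [29, 13, 46, 3, 16]
  queue [41, 47, 14] -> pop 41, enqueue [38], visited so far: [29, 13, 46, 3, 16, 41]
  queue [47, 14, 38] -> pop 47, enqueue [none], visited so far: [29, 13, 46, 3, 16, 41, 47]
  queue [14, 38] -> pop 14, enqueue [none], visited so far: [29, 13, 46, 3, 16, 41, 47, 14]
  queue [38] -> pop 38, enqueue [35], visited so far: [29, 13, 46, 3, 16, 41, 47, 14, 38]
  queue [35] -> pop 35, enqueue [30], visited so far: [29, 13, 46, 3, 16, 41, 47, 14, 38, 35]
  queue [30] -> pop 30, enqueue [none], visited so far: [29, 13, 46, 3, 16, 41, 47, 14, 38, 35, 30]
Result: [29, 13, 46, 3, 16, 41, 47, 14, 38, 35, 30]


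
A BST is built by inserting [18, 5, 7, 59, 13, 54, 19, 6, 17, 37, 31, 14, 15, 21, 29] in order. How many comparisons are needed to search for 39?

Search path for 39: 18 -> 59 -> 54 -> 19 -> 37
Found: False
Comparisons: 5


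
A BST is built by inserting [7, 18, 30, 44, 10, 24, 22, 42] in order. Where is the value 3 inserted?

Starting tree (level order): [7, None, 18, 10, 30, None, None, 24, 44, 22, None, 42]
Insertion path: 7
Result: insert 3 as left child of 7
Final tree (level order): [7, 3, 18, None, None, 10, 30, None, None, 24, 44, 22, None, 42]


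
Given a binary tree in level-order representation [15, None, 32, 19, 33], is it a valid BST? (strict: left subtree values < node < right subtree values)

Level-order array: [15, None, 32, 19, 33]
Validate using subtree bounds (lo, hi): at each node, require lo < value < hi,
then recurse left with hi=value and right with lo=value.
Preorder trace (stopping at first violation):
  at node 15 with bounds (-inf, +inf): OK
  at node 32 with bounds (15, +inf): OK
  at node 19 with bounds (15, 32): OK
  at node 33 with bounds (32, +inf): OK
No violation found at any node.
Result: Valid BST


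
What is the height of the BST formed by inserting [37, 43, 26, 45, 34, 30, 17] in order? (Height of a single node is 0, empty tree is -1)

Insertion order: [37, 43, 26, 45, 34, 30, 17]
Tree (level-order array): [37, 26, 43, 17, 34, None, 45, None, None, 30]
Compute height bottom-up (empty subtree = -1):
  height(17) = 1 + max(-1, -1) = 0
  height(30) = 1 + max(-1, -1) = 0
  height(34) = 1 + max(0, -1) = 1
  height(26) = 1 + max(0, 1) = 2
  height(45) = 1 + max(-1, -1) = 0
  height(43) = 1 + max(-1, 0) = 1
  height(37) = 1 + max(2, 1) = 3
Height = 3


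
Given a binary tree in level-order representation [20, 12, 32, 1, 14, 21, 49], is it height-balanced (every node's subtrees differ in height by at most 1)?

Tree (level-order array): [20, 12, 32, 1, 14, 21, 49]
Definition: a tree is height-balanced if, at every node, |h(left) - h(right)| <= 1 (empty subtree has height -1).
Bottom-up per-node check:
  node 1: h_left=-1, h_right=-1, diff=0 [OK], height=0
  node 14: h_left=-1, h_right=-1, diff=0 [OK], height=0
  node 12: h_left=0, h_right=0, diff=0 [OK], height=1
  node 21: h_left=-1, h_right=-1, diff=0 [OK], height=0
  node 49: h_left=-1, h_right=-1, diff=0 [OK], height=0
  node 32: h_left=0, h_right=0, diff=0 [OK], height=1
  node 20: h_left=1, h_right=1, diff=0 [OK], height=2
All nodes satisfy the balance condition.
Result: Balanced


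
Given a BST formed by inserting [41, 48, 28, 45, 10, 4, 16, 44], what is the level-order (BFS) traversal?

Tree insertion order: [41, 48, 28, 45, 10, 4, 16, 44]
Tree (level-order array): [41, 28, 48, 10, None, 45, None, 4, 16, 44]
BFS from the root, enqueuing left then right child of each popped node:
  queue [41] -> pop 41, enqueue [28, 48], visited so far: [41]
  queue [28, 48] -> pop 28, enqueue [10], visited so far: [41, 28]
  queue [48, 10] -> pop 48, enqueue [45], visited so far: [41, 28, 48]
  queue [10, 45] -> pop 10, enqueue [4, 16], visited so far: [41, 28, 48, 10]
  queue [45, 4, 16] -> pop 45, enqueue [44], visited so far: [41, 28, 48, 10, 45]
  queue [4, 16, 44] -> pop 4, enqueue [none], visited so far: [41, 28, 48, 10, 45, 4]
  queue [16, 44] -> pop 16, enqueue [none], visited so far: [41, 28, 48, 10, 45, 4, 16]
  queue [44] -> pop 44, enqueue [none], visited so far: [41, 28, 48, 10, 45, 4, 16, 44]
Result: [41, 28, 48, 10, 45, 4, 16, 44]
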